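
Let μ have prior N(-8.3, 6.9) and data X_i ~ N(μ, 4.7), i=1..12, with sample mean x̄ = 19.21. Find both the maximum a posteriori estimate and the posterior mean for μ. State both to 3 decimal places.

Posterior for μ is Normal. Precision-weighted mean: (1/6.9·-8.3 + 12/4.7·19.21) / (1/6.9 + 12/4.7) = 17.732.
A Normal posterior is symmetric, so mode = mean.

μ_MAP = 17.732, E[μ|data] = 17.732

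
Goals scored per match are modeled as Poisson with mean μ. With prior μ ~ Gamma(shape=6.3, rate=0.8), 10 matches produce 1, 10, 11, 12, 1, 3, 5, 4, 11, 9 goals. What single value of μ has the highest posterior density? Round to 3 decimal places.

6.694

Σ counts = 67. Posterior: Gamma(shape = 6.3+67 = 73.3, rate = 0.8+10 = 10.8).
Mode = (α−1)/β = 72.3/10.8 = 6.694.
Mean = α/β = 73.3/10.8 = 6.787.
This is the posterior mode — the MAP estimate.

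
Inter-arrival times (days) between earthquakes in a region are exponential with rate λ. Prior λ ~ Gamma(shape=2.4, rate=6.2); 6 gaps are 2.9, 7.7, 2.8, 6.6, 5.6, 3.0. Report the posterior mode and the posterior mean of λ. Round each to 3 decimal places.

Σ times = 28.6. Posterior: Gamma(shape = 2.4+6 = 8.4, rate = 6.2+28.6 = 34.8).
Mode = (α−1)/β = 7.4/34.8 = 0.213.
Mean = α/β = 8.4/34.8 = 0.241.

MAP = 0.213, posterior mean = 0.241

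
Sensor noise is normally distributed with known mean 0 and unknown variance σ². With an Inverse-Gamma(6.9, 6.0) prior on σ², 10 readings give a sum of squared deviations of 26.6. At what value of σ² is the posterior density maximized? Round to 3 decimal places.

1.496

Posterior: Inverse-Gamma(shape = 6.9+10/2 = 11.9, scale = 6.0+26.6/2 = 19.3).
Mode = β/(α+1) = 19.3/12.9 = 1.496.
Mean = β/(α−1) = 19.3/10.9 = 1.771.
This is the posterior mode — the MAP estimate.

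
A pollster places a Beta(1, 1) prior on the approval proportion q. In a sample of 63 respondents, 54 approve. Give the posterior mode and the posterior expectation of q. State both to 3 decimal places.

Posterior: Beta(1+54, 1+9) = Beta(55, 10).
Mode = (55−1)/(55+10−2) = 54/63 = 0.857.
Mean = 55/(55+10) = 55/65 = 0.846.
The mean is pulled below the mode by the posterior's left skew.

q_MAP = 0.857, E[q|data] = 0.846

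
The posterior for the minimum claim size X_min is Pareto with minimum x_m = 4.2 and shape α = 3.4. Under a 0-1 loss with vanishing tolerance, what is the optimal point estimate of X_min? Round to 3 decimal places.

4.200

The Pareto density is strictly decreasing on [x_m, ∞), so the mode is x_m = 4.200.
Mean = α·x_m/(α−1) = 3.4·4.2/2.4 = 5.950.
This is the posterior mode — the MAP estimate.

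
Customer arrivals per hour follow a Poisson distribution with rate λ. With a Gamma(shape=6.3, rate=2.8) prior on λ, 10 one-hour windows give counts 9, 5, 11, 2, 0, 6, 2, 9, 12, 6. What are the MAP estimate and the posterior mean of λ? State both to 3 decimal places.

Σ counts = 62. Posterior: Gamma(shape = 6.3+62 = 68.3, rate = 2.8+10 = 12.8).
Mode = (α−1)/β = 67.3/12.8 = 5.258.
Mean = α/β = 68.3/12.8 = 5.336.
Right-skewed posterior ⇒ mode < mean.

MAP = 5.258, posterior mean = 5.336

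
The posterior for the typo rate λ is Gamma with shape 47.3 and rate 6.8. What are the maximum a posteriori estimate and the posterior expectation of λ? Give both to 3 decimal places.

maximum a posteriori estimate = 6.809, posterior expectation = 6.956

Mode = (α−1)/β = 46.3/6.8 = 6.809.
Mean = α/β = 47.3/6.8 = 6.956.
The posterior is right-skewed, so the mean exceeds the mode.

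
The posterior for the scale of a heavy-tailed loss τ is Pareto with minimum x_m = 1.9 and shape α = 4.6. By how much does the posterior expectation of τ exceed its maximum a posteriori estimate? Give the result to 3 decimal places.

The Pareto density is strictly decreasing on [x_m, ∞), so the mode is x_m = 1.900.
Mean = α·x_m/(α−1) = 4.6·1.9/3.6 = 2.428.
Difference = 2.428 − 1.900 = 0.528.

0.528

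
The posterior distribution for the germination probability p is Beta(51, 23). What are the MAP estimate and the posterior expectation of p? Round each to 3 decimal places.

MAP = 0.694, posterior mean = 0.689

Mode = (51−1)/(51+23−2) = 50/72 = 0.694.
Mean = 51/(51+23) = 51/74 = 0.689.
The mean is pulled below the mode by the posterior's left skew.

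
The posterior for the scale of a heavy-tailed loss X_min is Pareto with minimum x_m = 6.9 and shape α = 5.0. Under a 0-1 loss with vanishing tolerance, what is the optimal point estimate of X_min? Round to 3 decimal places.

6.900

The Pareto density is strictly decreasing on [x_m, ∞), so the mode is x_m = 6.900.
Mean = α·x_m/(α−1) = 5.0·6.9/4.0 = 8.625.
This is the posterior mode — the MAP estimate.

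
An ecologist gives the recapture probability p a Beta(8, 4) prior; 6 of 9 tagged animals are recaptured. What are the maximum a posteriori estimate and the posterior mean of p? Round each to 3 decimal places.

maximum a posteriori estimate = 0.684, posterior mean = 0.667

Posterior: Beta(8+6, 4+3) = Beta(14, 7).
Mode = (14−1)/(14+7−2) = 13/19 = 0.684.
Mean = 14/(14+7) = 14/21 = 0.667.
The mean is pulled below the mode by the posterior's left skew.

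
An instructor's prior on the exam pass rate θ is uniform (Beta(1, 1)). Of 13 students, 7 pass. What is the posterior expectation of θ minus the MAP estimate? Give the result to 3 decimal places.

-0.005

Posterior: Beta(1+7, 1+6) = Beta(8, 7).
Mode = (8−1)/(8+7−2) = 7/13 = 0.538.
With a flat prior the MAP equals the MLE, 7/13.
Mean = 8/(8+7) = 8/15 = 0.533.
Difference = 0.533 − 0.538 = -0.005.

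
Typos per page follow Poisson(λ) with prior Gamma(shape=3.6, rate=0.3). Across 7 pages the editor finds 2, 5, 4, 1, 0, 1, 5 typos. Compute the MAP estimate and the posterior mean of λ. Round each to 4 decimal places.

MAP = 2.8219, posterior mean = 2.9589

Σ counts = 18. Posterior: Gamma(shape = 3.6+18 = 21.6, rate = 0.3+7 = 7.3).
Mode = (α−1)/β = 20.6/7.3 = 2.8219.
Mean = α/β = 21.6/7.3 = 2.9589.
Mean > mode: the posterior has a right tail.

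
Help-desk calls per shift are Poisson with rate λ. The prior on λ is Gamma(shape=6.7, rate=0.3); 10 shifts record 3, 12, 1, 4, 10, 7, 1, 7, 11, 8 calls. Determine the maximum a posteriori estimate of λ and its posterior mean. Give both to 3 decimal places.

λ_MAP = 6.767, E[λ|data] = 6.864

Σ counts = 64. Posterior: Gamma(shape = 6.7+64 = 70.7, rate = 0.3+10 = 10.3).
Mode = (α−1)/β = 69.7/10.3 = 6.767.
Mean = α/β = 70.7/10.3 = 6.864.
The mean is pulled above the mode by the posterior's right skew.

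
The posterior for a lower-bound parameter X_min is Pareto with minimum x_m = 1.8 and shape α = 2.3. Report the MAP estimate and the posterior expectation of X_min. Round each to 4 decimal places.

MAP: 1.8000. Posterior mean: 3.1846.

The Pareto density is strictly decreasing on [x_m, ∞), so the mode is x_m = 1.8000.
Mean = α·x_m/(α−1) = 2.3·1.8/1.3 = 3.1846.
Mean > mode: the posterior has a right tail.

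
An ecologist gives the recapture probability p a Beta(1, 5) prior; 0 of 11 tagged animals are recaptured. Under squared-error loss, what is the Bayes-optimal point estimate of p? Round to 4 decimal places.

Posterior: Beta(1+0, 5+11) = Beta(1, 16).
Since α = 1 ≤ 1 and β > 1, the Beta density is monotone decreasing on [0,1]; the mode is at 0.
Mean = 1/(1+16) = 0.0588.
Squared-error loss ⇒ the optimal estimator is the posterior mean.

0.0588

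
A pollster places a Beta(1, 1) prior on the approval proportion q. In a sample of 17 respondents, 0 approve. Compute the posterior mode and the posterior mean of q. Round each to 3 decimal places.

Posterior: Beta(1+0, 1+17) = Beta(1, 18).
Since α = 1 ≤ 1 and β > 1, the Beta density is monotone decreasing on [0,1]; the mode is at 0.
Mean = 1/(1+18) = 0.053.
Mean > mode: the posterior has a right tail.

MAP = 0.000; posterior mean = 0.053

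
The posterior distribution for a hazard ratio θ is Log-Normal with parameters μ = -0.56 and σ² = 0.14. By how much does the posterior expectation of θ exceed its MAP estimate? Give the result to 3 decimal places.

0.116

Mode = exp(μ − σ²) = exp(-0.70) = 0.497.
Mean = exp(μ + σ²/2) = exp(-0.490) = 0.613.
Difference = 0.613 − 0.497 = 0.116.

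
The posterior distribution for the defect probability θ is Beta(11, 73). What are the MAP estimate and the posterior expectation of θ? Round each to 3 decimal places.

Mode = (11−1)/(11+73−2) = 10/82 = 0.122.
Mean = 11/(11+73) = 11/84 = 0.131.

MAP: 0.122. Posterior mean: 0.131.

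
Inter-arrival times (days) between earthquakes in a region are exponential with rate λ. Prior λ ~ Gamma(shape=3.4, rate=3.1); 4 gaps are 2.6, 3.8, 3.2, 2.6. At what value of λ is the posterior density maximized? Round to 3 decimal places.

Σ times = 12.2. Posterior: Gamma(shape = 3.4+4 = 7.4, rate = 3.1+12.2 = 15.3).
Mode = (α−1)/β = 6.4/15.3 = 0.418.
Mean = α/β = 7.4/15.3 = 0.484.
This is the posterior mode — the MAP estimate.

0.418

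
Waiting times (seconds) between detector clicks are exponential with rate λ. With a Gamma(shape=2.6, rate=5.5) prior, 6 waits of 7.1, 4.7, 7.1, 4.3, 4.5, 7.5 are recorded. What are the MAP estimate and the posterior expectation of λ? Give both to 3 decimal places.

MAP = 0.187; posterior mean = 0.211

Σ times = 35.2. Posterior: Gamma(shape = 2.6+6 = 8.6, rate = 5.5+35.2 = 40.7).
Mode = (α−1)/β = 7.6/40.7 = 0.187.
Mean = α/β = 8.6/40.7 = 0.211.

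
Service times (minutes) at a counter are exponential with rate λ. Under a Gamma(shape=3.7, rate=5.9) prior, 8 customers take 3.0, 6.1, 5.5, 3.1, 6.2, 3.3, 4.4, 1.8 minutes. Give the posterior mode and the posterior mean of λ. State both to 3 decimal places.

Σ times = 33.4. Posterior: Gamma(shape = 3.7+8 = 11.7, rate = 5.9+33.4 = 39.3).
Mode = (α−1)/β = 10.7/39.3 = 0.272.
Mean = α/β = 11.7/39.3 = 0.298.
The mean is pulled above the mode by the posterior's right skew.

MAP = 0.272, posterior mean = 0.298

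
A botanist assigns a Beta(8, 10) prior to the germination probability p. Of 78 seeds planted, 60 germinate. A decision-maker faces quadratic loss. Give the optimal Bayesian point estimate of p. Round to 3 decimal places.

0.708

Posterior: Beta(8+60, 10+18) = Beta(68, 28).
Mode = (68−1)/(68+28−2) = 67/94 = 0.713.
Mean = 68/(68+28) = 68/96 = 0.708.
Quadratic loss ⇒ the optimal estimator is the posterior mean.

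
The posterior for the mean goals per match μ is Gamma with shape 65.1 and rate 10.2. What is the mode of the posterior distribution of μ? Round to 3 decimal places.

Mode = (α−1)/β = 64.1/10.2 = 6.284.
Mean = α/β = 65.1/10.2 = 6.382.
This is the posterior mode — the MAP estimate.

6.284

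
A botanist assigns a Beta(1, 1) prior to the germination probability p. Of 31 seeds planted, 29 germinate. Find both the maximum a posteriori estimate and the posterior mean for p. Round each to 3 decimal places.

Posterior: Beta(1+29, 1+2) = Beta(30, 3).
Mode = (30−1)/(30+3−2) = 29/31 = 0.935.
Mean = 30/(30+3) = 30/33 = 0.909.
The posterior is left-skewed, so the mode exceeds the mean.

MAP = 0.935; posterior mean = 0.909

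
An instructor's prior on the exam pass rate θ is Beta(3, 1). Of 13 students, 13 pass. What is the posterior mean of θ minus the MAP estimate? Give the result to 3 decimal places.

-0.059

Posterior: Beta(3+13, 1+0) = Beta(16, 1).
Since β = 1 ≤ 1 and α > 1, the Beta density is monotone increasing on [0,1]; the mode is at 1.
Mean = 16/(16+1) = 0.941.
Difference = 0.941 − 1.000 = -0.059.
Left-skewed posterior ⇒ mean < mode.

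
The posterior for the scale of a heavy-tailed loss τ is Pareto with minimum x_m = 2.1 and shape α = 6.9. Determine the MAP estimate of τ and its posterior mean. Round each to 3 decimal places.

The Pareto density is strictly decreasing on [x_m, ∞), so the mode is x_m = 2.100.
Mean = α·x_m/(α−1) = 6.9·2.1/5.9 = 2.456.
Right-skewed posterior ⇒ mode < mean.

MAP estimate = 2.100, posterior mean = 2.456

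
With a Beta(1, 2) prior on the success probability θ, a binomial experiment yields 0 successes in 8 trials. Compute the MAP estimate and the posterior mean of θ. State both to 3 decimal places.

MAP estimate = 0.000, posterior mean = 0.091

Posterior: Beta(1+0, 2+8) = Beta(1, 10).
Since α = 1 ≤ 1 and β > 1, the Beta density is monotone decreasing on [0,1]; the mode is at 0.
Mean = 1/(1+10) = 0.091.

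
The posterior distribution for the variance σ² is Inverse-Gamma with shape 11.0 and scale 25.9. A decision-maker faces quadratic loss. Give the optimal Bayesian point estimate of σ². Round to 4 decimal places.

Mode = β/(α+1) = 25.9/12.0 = 2.1583.
Mean = β/(α−1) = 25.9/10.0 = 2.5900.
Quadratic loss ⇒ the optimal estimator is the posterior mean.

2.5900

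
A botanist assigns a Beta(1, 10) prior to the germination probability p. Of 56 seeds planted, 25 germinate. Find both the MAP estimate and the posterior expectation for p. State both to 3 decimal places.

Posterior: Beta(1+25, 10+31) = Beta(26, 41).
Mode = (26−1)/(26+41−2) = 25/65 = 0.385.
Mean = 26/(26+41) = 26/67 = 0.388.
Mean > mode: the posterior has a right tail.

MAP = 0.385; posterior mean = 0.388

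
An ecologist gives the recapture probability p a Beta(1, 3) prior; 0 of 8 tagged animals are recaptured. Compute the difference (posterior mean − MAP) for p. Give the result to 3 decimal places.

0.083

Posterior: Beta(1+0, 3+8) = Beta(1, 11).
Since α = 1 ≤ 1 and β > 1, the Beta density is monotone decreasing on [0,1]; the mode is at 0.
Mean = 1/(1+11) = 0.083.
Difference = 0.083 − 0.000 = 0.083.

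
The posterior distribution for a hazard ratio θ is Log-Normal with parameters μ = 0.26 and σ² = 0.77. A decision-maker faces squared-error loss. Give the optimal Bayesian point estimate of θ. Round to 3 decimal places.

1.906

Mode = exp(μ − σ²) = exp(-0.51) = 0.600.
Mean = exp(μ + σ²/2) = exp(0.645) = 1.906.
Squared-error loss ⇒ the optimal estimator is the posterior mean.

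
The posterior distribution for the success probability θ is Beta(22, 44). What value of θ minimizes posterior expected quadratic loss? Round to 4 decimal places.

Mode = (22−1)/(22+44−2) = 21/64 = 0.3281.
Mean = 22/(22+44) = 22/66 = 0.3333.
Quadratic loss ⇒ the optimal estimator is the posterior mean.

0.3333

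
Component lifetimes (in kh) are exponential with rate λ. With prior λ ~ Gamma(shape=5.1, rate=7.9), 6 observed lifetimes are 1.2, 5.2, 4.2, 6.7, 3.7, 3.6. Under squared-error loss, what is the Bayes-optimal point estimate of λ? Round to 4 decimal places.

Σ times = 24.6. Posterior: Gamma(shape = 5.1+6 = 11.1, rate = 7.9+24.6 = 32.5).
Mode = (α−1)/β = 10.1/32.5 = 0.3108.
Mean = α/β = 11.1/32.5 = 0.3415.
Squared-error loss ⇒ the optimal estimator is the posterior mean.

0.3415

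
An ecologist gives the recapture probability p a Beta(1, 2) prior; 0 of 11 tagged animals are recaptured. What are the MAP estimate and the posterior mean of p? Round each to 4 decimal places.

p_MAP = 0.0000, E[p|data] = 0.0714

Posterior: Beta(1+0, 2+11) = Beta(1, 13).
Since α = 1 ≤ 1 and β > 1, the Beta density is monotone decreasing on [0,1]; the mode is at 0.
Mean = 1/(1+13) = 0.0714.
Right-skewed posterior ⇒ mode < mean.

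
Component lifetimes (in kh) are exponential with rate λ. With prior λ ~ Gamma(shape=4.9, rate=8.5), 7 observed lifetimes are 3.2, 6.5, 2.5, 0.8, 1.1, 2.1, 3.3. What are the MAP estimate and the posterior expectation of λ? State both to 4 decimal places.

MAP = 0.3893, posterior mean = 0.4250

Σ times = 19.5. Posterior: Gamma(shape = 4.9+7 = 11.9, rate = 8.5+19.5 = 28.0).
Mode = (α−1)/β = 10.9/28.0 = 0.3893.
Mean = α/β = 11.9/28.0 = 0.4250.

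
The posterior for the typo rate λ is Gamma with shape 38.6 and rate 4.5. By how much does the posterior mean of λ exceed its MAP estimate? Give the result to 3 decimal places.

0.222

Mode = (α−1)/β = 37.6/4.5 = 8.356.
Mean = α/β = 38.6/4.5 = 8.578.
Difference = 8.578 − 8.356 = 0.222.
Mean > mode: the posterior has a right tail.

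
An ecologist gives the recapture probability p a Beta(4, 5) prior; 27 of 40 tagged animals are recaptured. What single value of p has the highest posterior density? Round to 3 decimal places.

Posterior: Beta(4+27, 5+13) = Beta(31, 18).
Mode = (31−1)/(31+18−2) = 30/47 = 0.638.
Mean = 31/(31+18) = 31/49 = 0.633.
This is the posterior mode — the MAP estimate.

0.638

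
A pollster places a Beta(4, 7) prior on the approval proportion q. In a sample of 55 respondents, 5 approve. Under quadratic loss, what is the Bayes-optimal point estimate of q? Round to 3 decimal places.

Posterior: Beta(4+5, 7+50) = Beta(9, 57).
Mode = (9−1)/(9+57−2) = 8/64 = 0.125.
Mean = 9/(9+57) = 9/66 = 0.136.
Quadratic loss ⇒ the optimal estimator is the posterior mean.

0.136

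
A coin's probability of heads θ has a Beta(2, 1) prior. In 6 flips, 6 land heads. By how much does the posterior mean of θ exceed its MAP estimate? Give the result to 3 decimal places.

-0.111

Posterior: Beta(2+6, 1+0) = Beta(8, 1).
Since β = 1 ≤ 1 and α > 1, the Beta density is monotone increasing on [0,1]; the mode is at 1.
Mean = 8/(8+1) = 0.889.
Difference = 0.889 − 1.000 = -0.111.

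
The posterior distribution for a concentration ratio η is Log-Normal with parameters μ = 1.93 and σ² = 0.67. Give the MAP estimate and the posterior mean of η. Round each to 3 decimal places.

MAP = 3.525, posterior mean = 9.631

Mode = exp(μ − σ²) = exp(1.26) = 3.525.
Mean = exp(μ + σ²/2) = exp(2.265) = 9.631.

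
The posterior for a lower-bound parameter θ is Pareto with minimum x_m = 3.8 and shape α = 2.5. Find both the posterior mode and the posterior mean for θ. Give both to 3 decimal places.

The Pareto density is strictly decreasing on [x_m, ∞), so the mode is x_m = 3.800.
Mean = α·x_m/(α−1) = 2.5·3.8/1.5 = 6.333.
Mean > mode: the posterior has a right tail.

MAP = 3.800; posterior mean = 6.333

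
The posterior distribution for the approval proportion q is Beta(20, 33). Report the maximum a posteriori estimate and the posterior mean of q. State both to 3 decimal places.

MAP = 0.373; posterior mean = 0.377

Mode = (20−1)/(20+33−2) = 19/51 = 0.373.
Mean = 20/(20+33) = 20/53 = 0.377.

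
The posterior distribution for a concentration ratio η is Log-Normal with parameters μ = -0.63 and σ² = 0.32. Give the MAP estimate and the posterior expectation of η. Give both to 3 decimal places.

MAP estimate = 0.387, posterior expectation = 0.625

Mode = exp(μ − σ²) = exp(-0.95) = 0.387.
Mean = exp(μ + σ²/2) = exp(-0.470) = 0.625.
Right-skewed posterior ⇒ mode < mean.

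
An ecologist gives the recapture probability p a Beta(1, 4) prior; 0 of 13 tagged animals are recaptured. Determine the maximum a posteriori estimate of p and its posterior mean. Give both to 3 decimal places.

Posterior: Beta(1+0, 4+13) = Beta(1, 17).
Since α = 1 ≤ 1 and β > 1, the Beta density is monotone decreasing on [0,1]; the mode is at 0.
Mean = 1/(1+17) = 0.056.
The mean is pulled above the mode by the posterior's right skew.

MAP: 0.000. Posterior mean: 0.056.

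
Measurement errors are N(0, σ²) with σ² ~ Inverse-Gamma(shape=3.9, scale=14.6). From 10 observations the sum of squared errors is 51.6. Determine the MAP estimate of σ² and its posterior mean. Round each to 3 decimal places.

MAP = 4.081; posterior mean = 5.114

Posterior: Inverse-Gamma(shape = 3.9+10/2 = 8.9, scale = 14.6+51.6/2 = 40.4).
Mode = β/(α+1) = 40.4/9.9 = 4.081.
Mean = β/(α−1) = 40.4/7.9 = 5.114.
The posterior is right-skewed, so the mean exceeds the mode.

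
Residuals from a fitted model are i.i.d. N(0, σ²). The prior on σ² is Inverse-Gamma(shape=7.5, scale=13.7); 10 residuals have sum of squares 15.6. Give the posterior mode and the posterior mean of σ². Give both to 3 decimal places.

Posterior: Inverse-Gamma(shape = 7.5+10/2 = 12.5, scale = 13.7+15.6/2 = 21.5).
Mode = β/(α+1) = 21.5/13.5 = 1.593.
Mean = β/(α−1) = 21.5/11.5 = 1.870.
The posterior is right-skewed, so the mean exceeds the mode.

MAP = 1.593; posterior mean = 1.870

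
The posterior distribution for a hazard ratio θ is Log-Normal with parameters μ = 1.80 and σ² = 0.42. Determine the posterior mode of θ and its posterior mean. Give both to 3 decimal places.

Mode = exp(μ − σ²) = exp(1.38) = 3.975.
Mean = exp(μ + σ²/2) = exp(2.010) = 7.463.
Right-skewed posterior ⇒ mode < mean.

MAP = 3.975, posterior mean = 7.463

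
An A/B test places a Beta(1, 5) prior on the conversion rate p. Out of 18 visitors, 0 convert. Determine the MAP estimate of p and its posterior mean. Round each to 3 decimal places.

Posterior: Beta(1+0, 5+18) = Beta(1, 23).
Since α = 1 ≤ 1 and β > 1, the Beta density is monotone decreasing on [0,1]; the mode is at 0.
Mean = 1/(1+23) = 0.042.

MAP = 0.000; posterior mean = 0.042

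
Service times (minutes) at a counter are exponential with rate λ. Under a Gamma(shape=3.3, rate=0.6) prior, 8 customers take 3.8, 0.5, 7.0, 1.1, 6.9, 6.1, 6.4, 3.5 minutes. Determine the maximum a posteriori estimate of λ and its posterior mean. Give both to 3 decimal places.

MAP = 0.287; posterior mean = 0.315

Σ times = 35.3. Posterior: Gamma(shape = 3.3+8 = 11.3, rate = 0.6+35.3 = 35.9).
Mode = (α−1)/β = 10.3/35.9 = 0.287.
Mean = α/β = 11.3/35.9 = 0.315.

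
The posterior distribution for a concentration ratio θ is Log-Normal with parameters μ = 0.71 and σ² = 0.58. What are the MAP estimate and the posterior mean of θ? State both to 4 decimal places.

Mode = exp(μ − σ²) = exp(0.13) = 1.1388.
Mean = exp(μ + σ²/2) = exp(1.000) = 2.7183.
The mean is pulled above the mode by the posterior's right skew.

MAP: 1.1388. Posterior mean: 2.7183.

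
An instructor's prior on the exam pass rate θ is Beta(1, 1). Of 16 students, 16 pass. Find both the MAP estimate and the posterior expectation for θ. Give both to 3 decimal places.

MAP: 1.000. Posterior mean: 0.944.

Posterior: Beta(1+16, 1+0) = Beta(17, 1).
Since β = 1 ≤ 1 and α > 1, the Beta density is monotone increasing on [0,1]; the mode is at 1.
Mean = 17/(17+1) = 0.944.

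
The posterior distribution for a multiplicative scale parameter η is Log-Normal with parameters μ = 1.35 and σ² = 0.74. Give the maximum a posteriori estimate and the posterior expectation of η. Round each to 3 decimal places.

MAP = 1.840, posterior mean = 5.585

Mode = exp(μ − σ²) = exp(0.61) = 1.840.
Mean = exp(μ + σ²/2) = exp(1.720) = 5.585.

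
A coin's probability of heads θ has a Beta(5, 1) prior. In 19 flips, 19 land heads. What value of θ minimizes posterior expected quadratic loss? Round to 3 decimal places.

0.960

Posterior: Beta(5+19, 1+0) = Beta(24, 1).
Since β = 1 ≤ 1 and α > 1, the Beta density is monotone increasing on [0,1]; the mode is at 1.
Mean = 24/(24+1) = 0.960.
Quadratic loss ⇒ the optimal estimator is the posterior mean.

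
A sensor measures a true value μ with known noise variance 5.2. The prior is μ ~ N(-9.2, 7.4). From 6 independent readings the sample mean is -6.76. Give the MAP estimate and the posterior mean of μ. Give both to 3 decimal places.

MAP = -7.016; posterior mean = -7.016

Posterior for μ is Normal. Precision-weighted mean: (1/7.4·-9.2 + 6/5.2·-6.76) / (1/7.4 + 6/5.2) = -7.016.
A Normal posterior is symmetric, so mode = mean.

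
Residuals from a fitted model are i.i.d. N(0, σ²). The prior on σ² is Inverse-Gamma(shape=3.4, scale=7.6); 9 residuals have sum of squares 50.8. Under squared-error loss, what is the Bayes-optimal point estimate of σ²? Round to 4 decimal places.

Posterior: Inverse-Gamma(shape = 3.4+9/2 = 7.9, scale = 7.6+50.8/2 = 33.0).
Mode = β/(α+1) = 33.0/8.9 = 3.7079.
Mean = β/(α−1) = 33.0/6.9 = 4.7826.
Squared-error loss ⇒ the optimal estimator is the posterior mean.

4.7826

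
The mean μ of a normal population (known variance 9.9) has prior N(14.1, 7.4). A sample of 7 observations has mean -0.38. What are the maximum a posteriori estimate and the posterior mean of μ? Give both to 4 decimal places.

MAP = 1.9434; posterior mean = 1.9434

Posterior for μ is Normal. Precision-weighted mean: (1/7.4·14.1 + 7/9.9·-0.38) / (1/7.4 + 7/9.9) = 1.9434.
A Normal posterior is symmetric, so mode = mean.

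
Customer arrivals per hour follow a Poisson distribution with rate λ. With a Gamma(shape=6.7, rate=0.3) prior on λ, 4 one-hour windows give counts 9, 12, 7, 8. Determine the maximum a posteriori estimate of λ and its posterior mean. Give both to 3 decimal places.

Σ counts = 36. Posterior: Gamma(shape = 6.7+36 = 42.7, rate = 0.3+4 = 4.3).
Mode = (α−1)/β = 41.7/4.3 = 9.698.
Mean = α/β = 42.7/4.3 = 9.930.
Mean > mode: the posterior has a right tail.

MAP = 9.698; posterior mean = 9.930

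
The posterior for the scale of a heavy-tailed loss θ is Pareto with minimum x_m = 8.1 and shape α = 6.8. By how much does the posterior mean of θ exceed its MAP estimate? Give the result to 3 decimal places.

1.397

The Pareto density is strictly decreasing on [x_m, ∞), so the mode is x_m = 8.100.
Mean = α·x_m/(α−1) = 6.8·8.1/5.8 = 9.497.
Difference = 9.497 − 8.100 = 1.397.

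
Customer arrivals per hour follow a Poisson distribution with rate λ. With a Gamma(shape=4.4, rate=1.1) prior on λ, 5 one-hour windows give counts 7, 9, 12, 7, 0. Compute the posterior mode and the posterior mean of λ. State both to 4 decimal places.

Σ counts = 35. Posterior: Gamma(shape = 4.4+35 = 39.4, rate = 1.1+5 = 6.1).
Mode = (α−1)/β = 38.4/6.1 = 6.2951.
Mean = α/β = 39.4/6.1 = 6.4590.

MAP: 6.2951. Posterior mean: 6.4590.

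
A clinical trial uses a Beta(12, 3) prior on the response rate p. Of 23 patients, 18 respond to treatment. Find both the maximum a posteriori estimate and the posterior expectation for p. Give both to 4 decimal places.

Posterior: Beta(12+18, 3+5) = Beta(30, 8).
Mode = (30−1)/(30+8−2) = 29/36 = 0.8056.
Mean = 30/(30+8) = 30/38 = 0.7895.

p_MAP = 0.8056, E[p|data] = 0.7895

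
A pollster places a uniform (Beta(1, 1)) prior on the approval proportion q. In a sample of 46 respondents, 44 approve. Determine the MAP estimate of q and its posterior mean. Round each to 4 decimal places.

MAP = 0.9565; posterior mean = 0.9375

Posterior: Beta(1+44, 1+2) = Beta(45, 3).
Mode = (45−1)/(45+3−2) = 44/46 = 0.9565.
With a flat prior the MAP equals the MLE, 44/46.
Mean = 45/(45+3) = 45/48 = 0.9375.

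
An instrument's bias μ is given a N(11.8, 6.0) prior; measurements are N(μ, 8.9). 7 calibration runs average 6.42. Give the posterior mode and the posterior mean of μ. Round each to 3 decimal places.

Posterior for μ is Normal. Precision-weighted mean: (1/6.0·11.8 + 7/8.9·6.42) / (1/6.0 + 7/8.9) = 7.361.
A Normal posterior is symmetric, so mode = mean.

MAP: 7.361. Posterior mean: 7.361.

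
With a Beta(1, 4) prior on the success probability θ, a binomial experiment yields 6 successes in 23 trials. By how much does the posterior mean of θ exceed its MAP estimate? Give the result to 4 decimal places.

0.0192

Posterior: Beta(1+6, 4+17) = Beta(7, 21).
Mode = (7−1)/(7+21−2) = 6/26 = 0.2308.
Mean = 7/(7+21) = 7/28 = 0.2500.
Difference = 0.2500 − 0.2308 = 0.0192.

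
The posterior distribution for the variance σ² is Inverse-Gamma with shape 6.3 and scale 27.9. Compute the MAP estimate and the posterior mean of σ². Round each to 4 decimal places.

MAP estimate = 3.8219, posterior mean = 5.2642

Mode = β/(α+1) = 27.9/7.3 = 3.8219.
Mean = β/(α−1) = 27.9/5.3 = 5.2642.
Right-skewed posterior ⇒ mode < mean.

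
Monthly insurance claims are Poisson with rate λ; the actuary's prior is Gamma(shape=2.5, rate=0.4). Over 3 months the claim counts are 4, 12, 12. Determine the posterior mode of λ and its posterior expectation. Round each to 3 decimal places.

Σ counts = 28. Posterior: Gamma(shape = 2.5+28 = 30.5, rate = 0.4+3 = 3.4).
Mode = (α−1)/β = 29.5/3.4 = 8.676.
Mean = α/β = 30.5/3.4 = 8.971.
Mean > mode: the posterior has a right tail.

MAP = 8.676, posterior mean = 8.971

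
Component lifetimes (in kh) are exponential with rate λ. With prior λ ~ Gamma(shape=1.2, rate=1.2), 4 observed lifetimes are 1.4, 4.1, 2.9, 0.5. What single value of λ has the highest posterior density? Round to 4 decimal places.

Σ times = 8.9. Posterior: Gamma(shape = 1.2+4 = 5.2, rate = 1.2+8.9 = 10.1).
Mode = (α−1)/β = 4.2/10.1 = 0.4158.
Mean = α/β = 5.2/10.1 = 0.5149.
This is the posterior mode — the MAP estimate.

0.4158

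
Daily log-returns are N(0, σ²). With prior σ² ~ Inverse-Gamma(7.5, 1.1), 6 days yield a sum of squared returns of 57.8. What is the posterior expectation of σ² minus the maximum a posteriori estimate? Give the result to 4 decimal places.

Posterior: Inverse-Gamma(shape = 7.5+6/2 = 10.5, scale = 1.1+57.8/2 = 30.0).
Mode = β/(α+1) = 30.0/11.5 = 2.6087.
Mean = β/(α−1) = 30.0/9.5 = 3.1579.
Difference = 3.1579 − 2.6087 = 0.5492.

0.5492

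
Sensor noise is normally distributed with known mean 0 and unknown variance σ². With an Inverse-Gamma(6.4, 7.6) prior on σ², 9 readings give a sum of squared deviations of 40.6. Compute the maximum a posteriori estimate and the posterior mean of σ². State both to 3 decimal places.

MAP: 2.345. Posterior mean: 2.818.

Posterior: Inverse-Gamma(shape = 6.4+9/2 = 10.9, scale = 7.6+40.6/2 = 27.9).
Mode = β/(α+1) = 27.9/11.9 = 2.345.
Mean = β/(α−1) = 27.9/9.9 = 2.818.
The posterior is right-skewed, so the mean exceeds the mode.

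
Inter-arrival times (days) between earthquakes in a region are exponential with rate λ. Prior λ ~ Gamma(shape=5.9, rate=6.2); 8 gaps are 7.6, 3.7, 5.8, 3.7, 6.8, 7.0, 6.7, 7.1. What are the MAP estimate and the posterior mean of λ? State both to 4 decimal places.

Σ times = 48.4. Posterior: Gamma(shape = 5.9+8 = 13.9, rate = 6.2+48.4 = 54.6).
Mode = (α−1)/β = 12.9/54.6 = 0.2363.
Mean = α/β = 13.9/54.6 = 0.2546.

MAP estimate = 0.2363, posterior mean = 0.2546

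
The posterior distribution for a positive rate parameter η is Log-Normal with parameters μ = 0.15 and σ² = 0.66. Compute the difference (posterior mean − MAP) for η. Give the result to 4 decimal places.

Mode = exp(μ − σ²) = exp(-0.51) = 0.6005.
Mean = exp(μ + σ²/2) = exp(0.480) = 1.6161.
Difference = 1.6161 − 0.6005 = 1.0156.

1.0156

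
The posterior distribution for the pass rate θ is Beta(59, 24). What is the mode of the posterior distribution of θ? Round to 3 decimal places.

0.716

Mode = (59−1)/(59+24−2) = 58/81 = 0.716.
Mean = 59/(59+24) = 59/83 = 0.711.
This is the posterior mode — the MAP estimate.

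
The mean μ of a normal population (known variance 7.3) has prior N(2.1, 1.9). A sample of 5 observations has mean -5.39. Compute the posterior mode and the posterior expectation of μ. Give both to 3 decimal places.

Posterior for μ is Normal. Precision-weighted mean: (1/1.9·2.1 + 5/7.3·-5.39) / (1/1.9 + 5/7.3) = -2.135.
A Normal posterior is symmetric, so mode = mean.

MAP = -2.135, posterior mean = -2.135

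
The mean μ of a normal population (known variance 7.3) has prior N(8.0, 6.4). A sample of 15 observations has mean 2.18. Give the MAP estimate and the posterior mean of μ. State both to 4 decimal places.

Posterior for μ is Normal. Precision-weighted mean: (1/6.4·8.0 + 15/7.3·2.18) / (1/6.4 + 15/7.3) = 2.5913.
A Normal posterior is symmetric, so mode = mean.

MAP = 2.5913; posterior mean = 2.5913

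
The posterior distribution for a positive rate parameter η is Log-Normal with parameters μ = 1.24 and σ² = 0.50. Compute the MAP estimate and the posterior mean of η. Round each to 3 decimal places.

η_MAP = 2.096, E[η|data] = 4.437

Mode = exp(μ − σ²) = exp(0.74) = 2.096.
Mean = exp(μ + σ²/2) = exp(1.490) = 4.437.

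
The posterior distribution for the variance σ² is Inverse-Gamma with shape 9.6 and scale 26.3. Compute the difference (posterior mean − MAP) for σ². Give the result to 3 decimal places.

Mode = β/(α+1) = 26.3/10.6 = 2.481.
Mean = β/(α−1) = 26.3/8.6 = 3.058.
Difference = 3.058 − 2.481 = 0.577.
The posterior is right-skewed, so the mean exceeds the mode.

0.577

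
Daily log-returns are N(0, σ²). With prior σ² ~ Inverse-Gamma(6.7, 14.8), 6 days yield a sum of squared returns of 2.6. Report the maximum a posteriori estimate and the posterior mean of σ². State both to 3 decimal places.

MAP = 1.505, posterior mean = 1.851

Posterior: Inverse-Gamma(shape = 6.7+6/2 = 9.7, scale = 14.8+2.6/2 = 16.1).
Mode = β/(α+1) = 16.1/10.7 = 1.505.
Mean = β/(α−1) = 16.1/8.7 = 1.851.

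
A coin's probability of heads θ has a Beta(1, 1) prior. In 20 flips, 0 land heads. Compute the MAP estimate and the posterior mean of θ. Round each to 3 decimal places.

Posterior: Beta(1+0, 1+20) = Beta(1, 21).
Since α = 1 ≤ 1 and β > 1, the Beta density is monotone decreasing on [0,1]; the mode is at 0.
Mean = 1/(1+21) = 0.045.

MAP: 0.000. Posterior mean: 0.045.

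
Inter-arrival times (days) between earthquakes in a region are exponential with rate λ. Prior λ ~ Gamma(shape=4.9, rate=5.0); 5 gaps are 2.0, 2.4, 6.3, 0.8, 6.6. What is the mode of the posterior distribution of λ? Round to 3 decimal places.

0.385

Σ times = 18.1. Posterior: Gamma(shape = 4.9+5 = 9.9, rate = 5.0+18.1 = 23.1).
Mode = (α−1)/β = 8.9/23.1 = 0.385.
Mean = α/β = 9.9/23.1 = 0.429.
This is the posterior mode — the MAP estimate.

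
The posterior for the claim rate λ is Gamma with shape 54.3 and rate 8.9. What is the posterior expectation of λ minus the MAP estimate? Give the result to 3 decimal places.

Mode = (α−1)/β = 53.3/8.9 = 5.989.
Mean = α/β = 54.3/8.9 = 6.101.
Difference = 6.101 − 5.989 = 0.112.

0.112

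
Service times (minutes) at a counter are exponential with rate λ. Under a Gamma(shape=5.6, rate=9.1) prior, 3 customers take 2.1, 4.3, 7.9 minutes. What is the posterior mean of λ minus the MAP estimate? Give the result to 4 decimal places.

0.0427

Σ times = 14.3. Posterior: Gamma(shape = 5.6+3 = 8.6, rate = 9.1+14.3 = 23.4).
Mode = (α−1)/β = 7.6/23.4 = 0.3248.
Mean = α/β = 8.6/23.4 = 0.3675.
Difference = 0.3675 − 0.3248 = 0.0427.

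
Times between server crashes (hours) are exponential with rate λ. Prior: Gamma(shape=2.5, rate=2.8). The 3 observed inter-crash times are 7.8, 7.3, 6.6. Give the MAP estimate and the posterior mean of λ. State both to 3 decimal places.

Σ times = 21.7. Posterior: Gamma(shape = 2.5+3 = 5.5, rate = 2.8+21.7 = 24.5).
Mode = (α−1)/β = 4.5/24.5 = 0.184.
Mean = α/β = 5.5/24.5 = 0.224.
The posterior is right-skewed, so the mean exceeds the mode.

MAP = 0.184; posterior mean = 0.224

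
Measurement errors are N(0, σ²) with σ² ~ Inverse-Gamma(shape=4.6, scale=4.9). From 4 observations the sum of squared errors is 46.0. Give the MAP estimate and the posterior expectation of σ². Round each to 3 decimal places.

MAP: 3.671. Posterior mean: 4.982.

Posterior: Inverse-Gamma(shape = 4.6+4/2 = 6.6, scale = 4.9+46.0/2 = 27.9).
Mode = β/(α+1) = 27.9/7.6 = 3.671.
Mean = β/(α−1) = 27.9/5.6 = 4.982.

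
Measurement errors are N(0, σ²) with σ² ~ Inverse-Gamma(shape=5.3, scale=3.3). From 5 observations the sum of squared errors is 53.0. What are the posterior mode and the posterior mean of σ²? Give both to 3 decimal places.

Posterior: Inverse-Gamma(shape = 5.3+5/2 = 7.8, scale = 3.3+53.0/2 = 29.8).
Mode = β/(α+1) = 29.8/8.8 = 3.386.
Mean = β/(α−1) = 29.8/6.8 = 4.382.
The posterior is right-skewed, so the mean exceeds the mode.

MAP: 3.386. Posterior mean: 4.382.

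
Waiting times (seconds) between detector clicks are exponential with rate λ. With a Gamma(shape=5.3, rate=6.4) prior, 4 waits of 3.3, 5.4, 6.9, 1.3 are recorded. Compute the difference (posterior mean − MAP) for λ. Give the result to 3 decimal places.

0.043

Σ times = 16.9. Posterior: Gamma(shape = 5.3+4 = 9.3, rate = 6.4+16.9 = 23.3).
Mode = (α−1)/β = 8.3/23.3 = 0.356.
Mean = α/β = 9.3/23.3 = 0.399.
Difference = 0.399 − 0.356 = 0.043.
Right-skewed posterior ⇒ mode < mean.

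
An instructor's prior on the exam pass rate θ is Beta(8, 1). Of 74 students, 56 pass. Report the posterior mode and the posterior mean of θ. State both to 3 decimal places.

Posterior: Beta(8+56, 1+18) = Beta(64, 19).
Mode = (64−1)/(64+19−2) = 63/81 = 0.778.
Mean = 64/(64+19) = 64/83 = 0.771.

MAP = 0.778; posterior mean = 0.771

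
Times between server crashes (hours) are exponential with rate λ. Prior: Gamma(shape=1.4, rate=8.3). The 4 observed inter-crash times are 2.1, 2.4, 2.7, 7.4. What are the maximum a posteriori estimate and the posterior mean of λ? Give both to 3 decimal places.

Σ times = 14.6. Posterior: Gamma(shape = 1.4+4 = 5.4, rate = 8.3+14.6 = 22.9).
Mode = (α−1)/β = 4.4/22.9 = 0.192.
Mean = α/β = 5.4/22.9 = 0.236.

MAP = 0.192, posterior mean = 0.236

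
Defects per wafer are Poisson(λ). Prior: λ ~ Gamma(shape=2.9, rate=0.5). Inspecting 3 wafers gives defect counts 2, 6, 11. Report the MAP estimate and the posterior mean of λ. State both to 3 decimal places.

MAP = 5.971, posterior mean = 6.257

Σ counts = 19. Posterior: Gamma(shape = 2.9+19 = 21.9, rate = 0.5+3 = 3.5).
Mode = (α−1)/β = 20.9/3.5 = 5.971.
Mean = α/β = 21.9/3.5 = 6.257.
The mean is pulled above the mode by the posterior's right skew.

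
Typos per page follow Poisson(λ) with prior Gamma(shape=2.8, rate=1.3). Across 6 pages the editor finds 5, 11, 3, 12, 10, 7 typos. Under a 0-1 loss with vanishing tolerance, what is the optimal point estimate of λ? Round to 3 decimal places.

6.822

Σ counts = 48. Posterior: Gamma(shape = 2.8+48 = 50.8, rate = 1.3+6 = 7.3).
Mode = (α−1)/β = 49.8/7.3 = 6.822.
Mean = α/β = 50.8/7.3 = 6.959.
This is the posterior mode — the MAP estimate.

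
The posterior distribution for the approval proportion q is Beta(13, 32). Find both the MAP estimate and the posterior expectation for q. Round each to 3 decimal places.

Mode = (13−1)/(13+32−2) = 12/43 = 0.279.
Mean = 13/(13+32) = 13/45 = 0.289.
Right-skewed posterior ⇒ mode < mean.

MAP = 0.279, posterior mean = 0.289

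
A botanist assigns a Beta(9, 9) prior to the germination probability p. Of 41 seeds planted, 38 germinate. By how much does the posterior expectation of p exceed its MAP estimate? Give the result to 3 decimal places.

Posterior: Beta(9+38, 9+3) = Beta(47, 12).
Mode = (47−1)/(47+12−2) = 46/57 = 0.807.
Mean = 47/(47+12) = 47/59 = 0.797.
Difference = 0.797 − 0.807 = -0.010.
Mode > mean: the posterior has a left tail.

-0.010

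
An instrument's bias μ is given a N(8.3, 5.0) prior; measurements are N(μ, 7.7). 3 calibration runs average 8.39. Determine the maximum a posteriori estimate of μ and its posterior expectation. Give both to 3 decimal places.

Posterior for μ is Normal. Precision-weighted mean: (1/5.0·8.3 + 3/7.7·8.39) / (1/5.0 + 3/7.7) = 8.359.
A Normal posterior is symmetric, so mode = mean.

MAP = 8.359; posterior mean = 8.359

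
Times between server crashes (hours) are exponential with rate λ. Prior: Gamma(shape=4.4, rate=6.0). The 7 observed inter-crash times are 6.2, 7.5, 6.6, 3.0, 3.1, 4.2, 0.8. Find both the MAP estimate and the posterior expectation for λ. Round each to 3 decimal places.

MAP estimate = 0.278, posterior expectation = 0.305

Σ times = 31.4. Posterior: Gamma(shape = 4.4+7 = 11.4, rate = 6.0+31.4 = 37.4).
Mode = (α−1)/β = 10.4/37.4 = 0.278.
Mean = α/β = 11.4/37.4 = 0.305.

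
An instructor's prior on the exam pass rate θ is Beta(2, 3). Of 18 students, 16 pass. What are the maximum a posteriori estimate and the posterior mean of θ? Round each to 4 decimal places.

MAP = 0.8095; posterior mean = 0.7826

Posterior: Beta(2+16, 3+2) = Beta(18, 5).
Mode = (18−1)/(18+5−2) = 17/21 = 0.8095.
Mean = 18/(18+5) = 18/23 = 0.7826.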